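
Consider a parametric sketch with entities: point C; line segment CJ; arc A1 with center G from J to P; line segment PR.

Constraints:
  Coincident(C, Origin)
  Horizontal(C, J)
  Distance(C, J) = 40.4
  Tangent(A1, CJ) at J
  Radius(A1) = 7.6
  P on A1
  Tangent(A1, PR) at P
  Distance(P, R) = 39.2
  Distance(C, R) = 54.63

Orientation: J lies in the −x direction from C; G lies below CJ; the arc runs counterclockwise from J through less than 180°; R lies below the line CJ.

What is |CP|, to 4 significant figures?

48.45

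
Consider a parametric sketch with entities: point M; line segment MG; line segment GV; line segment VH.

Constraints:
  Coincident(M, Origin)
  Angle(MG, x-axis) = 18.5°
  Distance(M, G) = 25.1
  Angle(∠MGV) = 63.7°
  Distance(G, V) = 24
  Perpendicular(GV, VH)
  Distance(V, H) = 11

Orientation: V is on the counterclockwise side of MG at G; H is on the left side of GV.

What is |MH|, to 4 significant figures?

17.27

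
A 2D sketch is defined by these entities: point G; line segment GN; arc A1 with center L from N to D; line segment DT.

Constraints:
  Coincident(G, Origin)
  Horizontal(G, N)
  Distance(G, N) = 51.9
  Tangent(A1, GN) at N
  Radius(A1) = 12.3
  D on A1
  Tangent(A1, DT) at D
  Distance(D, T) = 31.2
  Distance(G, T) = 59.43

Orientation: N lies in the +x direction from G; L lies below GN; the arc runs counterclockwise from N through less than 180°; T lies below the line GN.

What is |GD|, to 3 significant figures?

41.5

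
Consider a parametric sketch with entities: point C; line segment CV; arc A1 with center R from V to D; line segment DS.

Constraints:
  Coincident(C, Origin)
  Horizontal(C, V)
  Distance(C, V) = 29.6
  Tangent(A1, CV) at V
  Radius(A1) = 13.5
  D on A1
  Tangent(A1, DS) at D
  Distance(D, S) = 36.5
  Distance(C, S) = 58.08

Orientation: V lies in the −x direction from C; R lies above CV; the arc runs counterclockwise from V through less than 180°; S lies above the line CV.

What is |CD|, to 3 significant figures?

23.6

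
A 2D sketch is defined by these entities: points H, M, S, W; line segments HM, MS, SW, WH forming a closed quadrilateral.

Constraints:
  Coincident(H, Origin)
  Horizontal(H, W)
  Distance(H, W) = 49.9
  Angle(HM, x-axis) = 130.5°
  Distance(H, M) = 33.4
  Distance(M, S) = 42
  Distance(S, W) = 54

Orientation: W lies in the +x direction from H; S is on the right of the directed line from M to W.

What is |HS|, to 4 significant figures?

12.38

H is at the origin; HW is horizontal with |HW| = 49.9 and W in +x, so W = (49.9, 0). HM runs at 130.5° with |HM| = 33.4, so M = (-21.69, 25.40). S is determined by |MS| = 42.0 and |SW| = 54.0 together: it lies at the intersection of circle(M, 42.0) and circle(W, 54.0). With |MW| = 75.96, the foot of the radical line on MW is 30.40 from M and the perpendicular offset is √(42.0² − 30.40²) = 28.98. Taking the right-of-MW solution: S = (-2.732, -12.08).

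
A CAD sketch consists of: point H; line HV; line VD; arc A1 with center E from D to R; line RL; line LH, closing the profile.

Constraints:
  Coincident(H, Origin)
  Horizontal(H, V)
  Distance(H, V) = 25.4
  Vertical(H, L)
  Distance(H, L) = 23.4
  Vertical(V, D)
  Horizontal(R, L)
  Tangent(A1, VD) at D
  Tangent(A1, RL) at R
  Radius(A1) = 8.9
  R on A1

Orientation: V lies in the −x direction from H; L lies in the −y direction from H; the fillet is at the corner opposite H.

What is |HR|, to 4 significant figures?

28.63

H is at the origin; H and V share the same y with |HV| = 25.4 and V on the −x side, so V = (-25.40, 0.000). H and L share the same x with |HL| = 23.4 and L on the −y side, so L = (0.000, -23.40). The virtual corner opposite H is at (-25.40, -23.40). A1 meets VD tangentially, so ED is at right angles to VD and the tangent condition forces ER to be normal to RL, with radius 8.9, so the center E sits 8.9 in from both sides at E = (-16.50, -14.50). That places the tangent points at D = (-25.40, -14.50) on VD and R = (-16.50, -23.40) on RL. Then |HR| = |R − H| = 28.63.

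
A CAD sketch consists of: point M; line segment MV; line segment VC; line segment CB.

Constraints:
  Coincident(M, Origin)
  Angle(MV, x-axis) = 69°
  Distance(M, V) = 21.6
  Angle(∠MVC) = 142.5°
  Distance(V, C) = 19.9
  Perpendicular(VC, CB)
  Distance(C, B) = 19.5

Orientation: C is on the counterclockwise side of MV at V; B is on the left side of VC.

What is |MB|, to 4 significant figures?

37.58

∠MVC = 142.5°, so VC runs at 69.0° + (180° − 142.5°) = 106.5° from the x-axis; with |VC| = 19.9, C = V + 19.9·(cos 106.5°, sin 106.5°) = (2.089, 39.25). The perpendicularity gives CB at right angles to VC; with |CB| = 19.5 on the left of VC, B = C + 19.5·(-0.9588, -0.2840) = (-16.61, 33.71). Then |MB| = |B − M| = 37.58.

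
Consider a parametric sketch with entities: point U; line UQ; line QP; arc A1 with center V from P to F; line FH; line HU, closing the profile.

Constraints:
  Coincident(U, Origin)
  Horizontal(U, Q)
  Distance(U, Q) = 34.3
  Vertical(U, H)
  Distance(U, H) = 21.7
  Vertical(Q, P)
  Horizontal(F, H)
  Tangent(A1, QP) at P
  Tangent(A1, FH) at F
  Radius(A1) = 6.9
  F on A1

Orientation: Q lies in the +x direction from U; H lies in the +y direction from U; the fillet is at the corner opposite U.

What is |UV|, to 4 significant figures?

31.14

U is at the origin; UQ is horizontal with |UQ| = 34.3 and Q on the +x side, so Q = (34.30, 0.000). U and H share the same x with |UH| = 21.7 and H on the +y side, so H = (0.000, 21.70). The virtual corner opposite U is at (34.30, 21.70). A1 meets QP tangentially, so VP is at right angles to QP and the tangent condition forces VF to be normal to FH, with radius 6.9, so the center V sits 6.9 in from both sides at V = (27.40, 14.80). Then |UV| = |V − U| = 31.14.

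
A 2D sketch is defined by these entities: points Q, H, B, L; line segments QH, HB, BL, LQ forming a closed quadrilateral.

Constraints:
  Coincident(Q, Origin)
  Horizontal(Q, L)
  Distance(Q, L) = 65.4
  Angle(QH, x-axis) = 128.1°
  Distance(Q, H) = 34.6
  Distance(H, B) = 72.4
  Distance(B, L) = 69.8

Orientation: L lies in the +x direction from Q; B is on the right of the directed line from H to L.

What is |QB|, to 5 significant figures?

39.863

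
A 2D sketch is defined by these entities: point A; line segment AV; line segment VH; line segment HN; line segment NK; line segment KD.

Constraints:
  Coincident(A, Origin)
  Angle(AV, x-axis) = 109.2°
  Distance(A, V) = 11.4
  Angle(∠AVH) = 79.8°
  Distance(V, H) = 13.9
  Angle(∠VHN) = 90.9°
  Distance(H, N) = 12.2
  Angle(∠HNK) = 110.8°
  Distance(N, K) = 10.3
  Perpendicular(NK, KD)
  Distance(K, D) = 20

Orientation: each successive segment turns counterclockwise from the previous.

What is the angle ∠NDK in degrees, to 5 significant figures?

27.248°

∠HNK = 110.8° gives NK at 7.7000° from the x-axis; with |NK| = 10.3, K = (0.16951, -5.3992). NK ⟂ KD, so KD runs at 97.700°; with |KD| = 20.0, D = (-2.5102, 14.420). Then cos ∠NDK = DN·DK / (|DN||DK|), giving 27.248°.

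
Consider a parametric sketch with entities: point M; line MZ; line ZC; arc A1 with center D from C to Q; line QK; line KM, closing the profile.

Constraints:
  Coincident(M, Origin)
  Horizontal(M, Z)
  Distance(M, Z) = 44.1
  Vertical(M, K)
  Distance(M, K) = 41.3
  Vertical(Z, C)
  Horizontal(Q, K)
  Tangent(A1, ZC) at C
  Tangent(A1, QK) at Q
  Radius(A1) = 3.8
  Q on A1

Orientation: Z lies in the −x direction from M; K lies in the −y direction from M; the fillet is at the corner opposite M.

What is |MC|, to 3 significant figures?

57.9

M is at the origin; MZ is horizontal with |MZ| = 44.1 and Z on the −x side, so Z = (-44.1, 0.00). M and K share the same x with |MK| = 41.3 and K on the −y side, so K = (0.00, -41.3). The virtual corner opposite M is at (-44.1, -41.3). Since A1 is tangent to ZC there, DC ⟂ ZC and since A1 is tangent to QK there, DQ ⟂ QK, with radius 3.8, so the center D sits 3.8 in from both sides at D = (-40.3, -37.5). That places the tangent points at C = (-44.1, -37.5) on ZC and Q = (-40.3, -41.3) on QK. Then |MC| = |C − M| = 57.9.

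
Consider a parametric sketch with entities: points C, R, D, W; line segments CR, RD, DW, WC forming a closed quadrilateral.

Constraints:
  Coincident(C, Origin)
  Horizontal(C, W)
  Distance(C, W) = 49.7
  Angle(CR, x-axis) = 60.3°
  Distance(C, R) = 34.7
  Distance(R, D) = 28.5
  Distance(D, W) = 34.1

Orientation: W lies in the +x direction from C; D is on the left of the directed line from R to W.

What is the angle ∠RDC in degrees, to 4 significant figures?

29.22°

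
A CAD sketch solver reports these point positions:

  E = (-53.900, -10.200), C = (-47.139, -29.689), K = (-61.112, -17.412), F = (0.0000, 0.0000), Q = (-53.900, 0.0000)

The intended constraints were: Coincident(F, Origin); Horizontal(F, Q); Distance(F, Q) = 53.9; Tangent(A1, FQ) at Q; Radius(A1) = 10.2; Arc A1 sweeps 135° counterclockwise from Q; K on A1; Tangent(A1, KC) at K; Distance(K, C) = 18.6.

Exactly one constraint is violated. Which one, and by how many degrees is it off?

Tangent(A1, KC) at K — off by 3.70°.

F = (0.00, 0.00) ✓; F.y = 0.00, Q.y = 0.00 ✓; |FQ| = 53.90 ✓; ∠(EQ, QF) = 90.00° ✓; |EQ| = 10.20 ✓; bearing(E→K) − bearing(E→Q) = 135.0° ✓; |EK| = 10.20 ✓; ∠(EK, KC) = 86.30° ✗; |KC| = 18.60 ✓.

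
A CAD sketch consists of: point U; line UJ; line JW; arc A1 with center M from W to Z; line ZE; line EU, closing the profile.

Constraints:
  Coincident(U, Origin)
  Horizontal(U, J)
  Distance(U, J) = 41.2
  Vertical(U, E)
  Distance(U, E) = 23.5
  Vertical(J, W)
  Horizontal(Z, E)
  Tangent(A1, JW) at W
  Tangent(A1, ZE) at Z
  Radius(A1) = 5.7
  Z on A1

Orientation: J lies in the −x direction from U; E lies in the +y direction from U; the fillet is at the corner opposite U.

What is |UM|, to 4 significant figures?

39.71

UE is vertical with |UE| = 23.5 and E on the +y side, so E = (0.000, 23.50). The virtual corner opposite U is at (-41.20, 23.50). Since A1 is tangent to JW there, MW ⟂ JW and since A1 is tangent to ZE there, MZ ⟂ ZE, with radius 5.7, so the center M sits 5.7 in from both sides at M = (-35.50, 17.80). Then |UM| = |M − U| = 39.71.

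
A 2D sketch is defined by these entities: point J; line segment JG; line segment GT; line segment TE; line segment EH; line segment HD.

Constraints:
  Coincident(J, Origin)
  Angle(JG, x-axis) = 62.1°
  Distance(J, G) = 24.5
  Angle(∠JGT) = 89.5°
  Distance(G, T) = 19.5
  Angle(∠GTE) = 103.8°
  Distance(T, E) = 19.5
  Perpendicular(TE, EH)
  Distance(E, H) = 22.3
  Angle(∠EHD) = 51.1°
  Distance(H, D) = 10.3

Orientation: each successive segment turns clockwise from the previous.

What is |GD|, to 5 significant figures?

16.432

TE is perpendicular to EH, so EH runs at 165.40°; with |EH| = 22.3, H = (2.1222, -0.87160). ∠EHD = 51.1° gives HD at 36.500° from the x-axis; with |HD| = 10.3, D = (10.402, 5.2551). Then |GD| = |D − G| = 16.432.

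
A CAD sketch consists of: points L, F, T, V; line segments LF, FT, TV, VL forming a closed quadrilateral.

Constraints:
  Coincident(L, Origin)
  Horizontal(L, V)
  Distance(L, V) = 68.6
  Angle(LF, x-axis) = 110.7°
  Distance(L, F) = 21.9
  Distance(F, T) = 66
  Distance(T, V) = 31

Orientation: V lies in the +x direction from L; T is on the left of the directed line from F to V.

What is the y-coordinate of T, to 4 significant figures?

29.02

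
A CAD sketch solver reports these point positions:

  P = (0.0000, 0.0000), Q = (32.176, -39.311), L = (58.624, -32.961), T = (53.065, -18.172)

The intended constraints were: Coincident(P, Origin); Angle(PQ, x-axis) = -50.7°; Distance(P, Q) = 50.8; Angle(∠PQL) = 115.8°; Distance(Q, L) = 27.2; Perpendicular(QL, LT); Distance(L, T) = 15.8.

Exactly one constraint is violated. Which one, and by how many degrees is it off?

Perpendicular(QL, LT) — off by 7.10°.

P = (0.00, 0.00) ✓; PQ at -50.70° ✓; |PQ| = 50.80 ✓; ∠PQL = 115.8° ✓; |QL| = 27.20 ✓; ∠(QL, LT) = 97.10° ✗; |LT| = 15.80 ✓.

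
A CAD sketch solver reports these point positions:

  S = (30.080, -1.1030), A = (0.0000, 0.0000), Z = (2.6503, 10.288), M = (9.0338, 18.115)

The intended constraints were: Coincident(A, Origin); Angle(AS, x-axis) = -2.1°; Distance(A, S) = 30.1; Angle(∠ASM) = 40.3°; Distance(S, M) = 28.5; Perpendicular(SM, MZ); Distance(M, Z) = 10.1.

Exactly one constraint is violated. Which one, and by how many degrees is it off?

Perpendicular(SM, MZ) — off by 3.20°.

A = (0.00, 0.00) ✓; AS at -2.100° ✓; |AS| = 30.10 ✓; ∠ASM = 40.30° ✓; |SM| = 28.50 ✓; ∠(SM, MZ) = 93.20° ✗; |MZ| = 10.10 ✓.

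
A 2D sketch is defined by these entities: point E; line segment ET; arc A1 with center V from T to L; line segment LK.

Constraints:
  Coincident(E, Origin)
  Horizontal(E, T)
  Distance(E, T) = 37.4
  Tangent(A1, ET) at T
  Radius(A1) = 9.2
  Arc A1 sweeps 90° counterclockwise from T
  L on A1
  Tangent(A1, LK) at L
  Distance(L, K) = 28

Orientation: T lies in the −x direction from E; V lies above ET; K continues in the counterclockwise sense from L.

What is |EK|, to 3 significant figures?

46.7

E is at the origin; E and T share the same y with |ET| = 37.4 and T on the −x side, so T = (-37.4, 0.00). Tangency of A1 to ET means the radius VT is perpendicular to ET, so V = T + (0, 9.2) = (-37.4, 9.20). On A1, T sits at bearing -90° from V; a 90° counterclockwise sweep puts L at bearing 0°, so L = V + 9.2·(cos 0°, sin 0°) = (-28.2, 9.20). A1 meets LK tangentially, so VL is at right angles to LK, so LK runs along (−sin 0°, cos 0°); with |LK| = 28.0, K = (-28.2, 37.2). Then |EK| = |K − E| = 46.7.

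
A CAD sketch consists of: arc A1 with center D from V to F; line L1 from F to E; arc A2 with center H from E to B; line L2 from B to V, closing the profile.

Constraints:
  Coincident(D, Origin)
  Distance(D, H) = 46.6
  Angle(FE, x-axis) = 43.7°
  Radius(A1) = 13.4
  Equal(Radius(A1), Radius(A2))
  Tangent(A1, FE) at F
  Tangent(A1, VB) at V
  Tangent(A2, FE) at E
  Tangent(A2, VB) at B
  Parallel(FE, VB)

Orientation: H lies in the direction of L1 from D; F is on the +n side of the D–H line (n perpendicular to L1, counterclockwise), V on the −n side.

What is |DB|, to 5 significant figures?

48.488

The slot axis is L1's direction at 43.7°, so u = (cos 43.7°, sin 43.7°) = (0.72297, 0.69088) and n = (−sin 43.7°, cos 43.7°) = (-0.69088, 0.72297). D is at the origin and H lies 46.6 along u from D, so H = 46.6·u = (33.690, 32.195). Tangency of A1 to both parallel lines with radius 13.4 puts F and V at D ± 13.4·n: F = (-9.2578, 9.6878), V = (9.2578, -9.6878). Equal radii place E and B the same way about H: E = H + 13.4·n = (24.432, 41.883), B = H − 13.4·n = (42.948, 22.507). Then |DB| = |B − D| = 48.488.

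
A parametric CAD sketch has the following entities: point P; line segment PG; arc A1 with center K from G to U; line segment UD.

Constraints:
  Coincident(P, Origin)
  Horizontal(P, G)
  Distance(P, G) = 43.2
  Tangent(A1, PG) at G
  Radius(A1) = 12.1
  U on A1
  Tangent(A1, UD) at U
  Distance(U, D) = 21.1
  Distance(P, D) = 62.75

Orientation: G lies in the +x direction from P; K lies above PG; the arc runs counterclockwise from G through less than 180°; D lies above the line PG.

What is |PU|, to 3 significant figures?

56.9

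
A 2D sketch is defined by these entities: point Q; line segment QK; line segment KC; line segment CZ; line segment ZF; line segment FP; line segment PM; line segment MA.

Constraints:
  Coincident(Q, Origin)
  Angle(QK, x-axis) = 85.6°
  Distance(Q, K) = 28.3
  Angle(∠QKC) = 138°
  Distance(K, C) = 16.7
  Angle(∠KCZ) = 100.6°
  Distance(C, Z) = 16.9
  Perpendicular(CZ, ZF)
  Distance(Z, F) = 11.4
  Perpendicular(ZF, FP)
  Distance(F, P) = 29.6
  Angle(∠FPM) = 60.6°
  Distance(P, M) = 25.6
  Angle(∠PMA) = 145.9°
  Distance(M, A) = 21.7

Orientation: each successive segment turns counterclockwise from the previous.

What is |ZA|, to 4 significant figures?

20.72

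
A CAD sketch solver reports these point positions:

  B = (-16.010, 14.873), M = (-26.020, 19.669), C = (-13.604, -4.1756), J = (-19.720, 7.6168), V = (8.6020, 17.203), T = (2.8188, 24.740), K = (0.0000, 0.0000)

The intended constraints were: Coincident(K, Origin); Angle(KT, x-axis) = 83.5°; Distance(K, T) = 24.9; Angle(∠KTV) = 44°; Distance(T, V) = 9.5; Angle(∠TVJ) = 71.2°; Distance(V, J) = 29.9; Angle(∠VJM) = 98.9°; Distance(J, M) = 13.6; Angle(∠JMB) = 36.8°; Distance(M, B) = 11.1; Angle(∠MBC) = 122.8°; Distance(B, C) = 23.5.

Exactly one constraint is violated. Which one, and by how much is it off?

Distance(B, C) = 23.5 — off by 4.30.

K = (0.00, 0.00) ✓; KT at 83.50° ✓; |KT| = 24.90 ✓; ∠KTV = 44.00° ✓; |TV| = 9.500 ✓; ∠TVJ = 71.20° ✓; |VJ| = 29.90 ✓; ∠VJM = 98.90° ✓; |JM| = 13.60 ✓; ∠JMB = 36.80° ✓; |MB| = 11.10 ✓; ∠MBC = 122.8° ✓; |BC| = 19.20 ✗.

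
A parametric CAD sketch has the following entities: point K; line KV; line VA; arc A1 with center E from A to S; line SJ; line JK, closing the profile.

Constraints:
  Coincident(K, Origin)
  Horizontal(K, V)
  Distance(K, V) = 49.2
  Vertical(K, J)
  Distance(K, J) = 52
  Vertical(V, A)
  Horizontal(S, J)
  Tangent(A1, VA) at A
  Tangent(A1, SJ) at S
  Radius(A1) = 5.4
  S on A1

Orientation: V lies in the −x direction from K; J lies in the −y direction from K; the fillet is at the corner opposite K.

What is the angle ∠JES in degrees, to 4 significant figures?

82.97°

K is at the origin; K and V share the same y with |KV| = 49.2 and V on the −x side, so V = (-49.20, 0.000). KJ is vertical with |KJ| = 52.0 and J on the −y side, so J = (0.000, -52.00). The virtual corner opposite K is at (-49.20, -52.00). A1 meets VA tangentially, so EA is at right angles to VA and A1 meets SJ tangentially, so ES is at right angles to SJ, with radius 5.4, so the center E sits 5.4 in from both sides at E = (-43.80, -46.60). That places the tangent points at A = (-49.20, -46.60) on VA and S = (-43.80, -52.00) on SJ. Then cos ∠JES = EJ·ES / (|EJ||ES|), giving 82.97°.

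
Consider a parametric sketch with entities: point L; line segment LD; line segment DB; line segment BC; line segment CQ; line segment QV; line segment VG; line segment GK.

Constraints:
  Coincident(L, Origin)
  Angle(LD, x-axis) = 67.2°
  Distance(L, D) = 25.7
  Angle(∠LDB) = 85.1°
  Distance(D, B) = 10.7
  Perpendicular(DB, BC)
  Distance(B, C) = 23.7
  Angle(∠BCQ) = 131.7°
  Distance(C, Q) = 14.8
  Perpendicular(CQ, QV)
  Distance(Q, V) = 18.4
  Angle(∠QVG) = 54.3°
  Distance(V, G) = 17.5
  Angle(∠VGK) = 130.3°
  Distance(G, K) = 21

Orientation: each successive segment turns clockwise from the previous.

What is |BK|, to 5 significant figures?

33.790

L is at the origin; LD runs at 67.2° with length 25.7, so D = (9.9592, 23.692). ∠LDB = 85.1° gives DB at -27.700° from the x-axis; with |DB| = 10.7, B = (19.433, 18.718). DB ⟂ BC, so BC runs at -117.70°; with |BC| = 23.7, C = (8.4161, -2.2658). ∠BCQ = 131.7° gives CQ at -166.00° from the x-axis; with |CQ| = 14.8, Q = (-5.9443, -5.8462). The perpendicularity gives QV at right angles to CQ, so QV runs at 104.00°; with |QV| = 18.4, V = (-10.396, 12.007). ∠QVG = 54.3° gives VG at -21.700° from the x-axis; with |VG| = 17.5, G = (5.8642, 5.5367). ∠VGK = 130.3° gives GK at -71.400° from the x-axis; with |GK| = 21.0, K = (12.562, -14.366). Then |BK| = |K − B| = 33.790.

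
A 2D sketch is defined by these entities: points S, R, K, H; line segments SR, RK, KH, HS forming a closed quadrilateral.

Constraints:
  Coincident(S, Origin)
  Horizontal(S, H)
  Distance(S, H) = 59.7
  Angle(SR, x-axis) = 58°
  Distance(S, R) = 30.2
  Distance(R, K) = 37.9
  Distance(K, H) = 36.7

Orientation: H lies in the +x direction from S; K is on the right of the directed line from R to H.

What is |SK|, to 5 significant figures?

27.210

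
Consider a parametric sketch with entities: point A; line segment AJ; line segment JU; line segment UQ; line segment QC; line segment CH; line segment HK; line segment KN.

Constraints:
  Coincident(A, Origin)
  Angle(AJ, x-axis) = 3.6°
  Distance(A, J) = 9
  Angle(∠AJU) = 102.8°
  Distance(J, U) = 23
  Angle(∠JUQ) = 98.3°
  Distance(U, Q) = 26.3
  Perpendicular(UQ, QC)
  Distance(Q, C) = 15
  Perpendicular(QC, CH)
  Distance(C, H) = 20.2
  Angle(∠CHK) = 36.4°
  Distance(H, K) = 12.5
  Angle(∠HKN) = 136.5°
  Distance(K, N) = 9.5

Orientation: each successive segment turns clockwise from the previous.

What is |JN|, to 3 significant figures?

32.1

∠CHK = 36.4° gives HK at -119° from the x-axis; with |HK| = 12.5, K = (-2.37, -21.4). ∠HKN = 136.5° gives KN at -162° from the x-axis; with |KN| = 9.5, N = (-11.4, -24.2). Then |JN| = |N − J| = 32.1.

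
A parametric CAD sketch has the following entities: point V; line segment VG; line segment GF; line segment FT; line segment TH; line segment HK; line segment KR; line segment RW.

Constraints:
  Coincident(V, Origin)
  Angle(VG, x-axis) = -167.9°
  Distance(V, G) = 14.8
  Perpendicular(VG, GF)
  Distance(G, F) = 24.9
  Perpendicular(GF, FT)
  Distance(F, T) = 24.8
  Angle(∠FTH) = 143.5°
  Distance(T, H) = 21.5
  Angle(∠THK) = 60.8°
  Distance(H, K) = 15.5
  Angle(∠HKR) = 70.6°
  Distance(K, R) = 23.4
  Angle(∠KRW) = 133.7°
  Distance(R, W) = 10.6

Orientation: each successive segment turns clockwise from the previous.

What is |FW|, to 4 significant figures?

35.12

∠HKR = 70.6° gives KR at 107.0° from the x-axis; with |KR| = 23.4, R = (4.821, 30.74). ∠KRW = 133.7° gives RW at 60.70° from the x-axis; with |RW| = 10.6, W = (10.01, 39.98). Then |FW| = |W − F| = 35.12.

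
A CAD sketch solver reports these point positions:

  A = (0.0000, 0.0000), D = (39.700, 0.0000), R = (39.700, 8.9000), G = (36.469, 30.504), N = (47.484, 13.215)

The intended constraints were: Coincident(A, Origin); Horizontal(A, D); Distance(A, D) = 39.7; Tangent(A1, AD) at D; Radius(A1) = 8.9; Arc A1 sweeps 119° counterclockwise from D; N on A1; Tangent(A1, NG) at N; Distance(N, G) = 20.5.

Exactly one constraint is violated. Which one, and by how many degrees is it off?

Tangent(A1, NG) at N — off by 3.50°.

A = (0.00, 0.00) ✓; A.y = 0.00, D.y = 0.00 ✓; |AD| = 39.70 ✓; ∠(RD, DA) = 90.00° ✓; |RD| = 8.900 ✓; bearing(R→N) − bearing(R→D) = 119.0° ✓; |RN| = 8.900 ✓; ∠(RN, NG) = 86.50° ✗; |NG| = 20.50 ✓.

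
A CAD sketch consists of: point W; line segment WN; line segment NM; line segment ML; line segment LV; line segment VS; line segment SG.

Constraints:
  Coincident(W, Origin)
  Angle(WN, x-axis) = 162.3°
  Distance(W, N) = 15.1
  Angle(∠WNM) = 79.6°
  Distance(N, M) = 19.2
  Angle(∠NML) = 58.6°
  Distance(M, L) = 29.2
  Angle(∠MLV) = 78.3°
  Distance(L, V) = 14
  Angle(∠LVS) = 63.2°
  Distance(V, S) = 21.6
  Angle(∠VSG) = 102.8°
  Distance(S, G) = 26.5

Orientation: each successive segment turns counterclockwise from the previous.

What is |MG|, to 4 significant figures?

31.57

W is at the origin; WN runs at 162.3° with length 15.1, so N = (-14.39, 4.591). ∠WNM = 79.6° gives NM at -97.30° from the x-axis; with |NM| = 19.2, M = (-16.82, -14.45). ∠NML = 58.6° gives ML at 24.10° from the x-axis; with |ML| = 29.2, L = (9.830, -2.530). ∠MLV = 78.3° gives LV at 125.8° from the x-axis; with |LV| = 14.0, V = (1.641, 8.825). ∠LVS = 63.2° gives VS at -117.4° from the x-axis; with |VS| = 21.6, S = (-8.300, -10.35). ∠VSG = 102.8° gives SG at -40.20° from the x-axis; with |SG| = 26.5, G = (11.94, -27.46). Then |MG| = |G − M| = 31.57.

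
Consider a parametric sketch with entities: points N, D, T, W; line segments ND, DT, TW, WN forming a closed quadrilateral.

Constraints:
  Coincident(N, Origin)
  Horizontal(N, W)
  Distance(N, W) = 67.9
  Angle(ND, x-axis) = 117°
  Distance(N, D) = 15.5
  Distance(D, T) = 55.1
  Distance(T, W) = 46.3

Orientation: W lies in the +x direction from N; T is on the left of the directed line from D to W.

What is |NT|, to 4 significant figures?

57.15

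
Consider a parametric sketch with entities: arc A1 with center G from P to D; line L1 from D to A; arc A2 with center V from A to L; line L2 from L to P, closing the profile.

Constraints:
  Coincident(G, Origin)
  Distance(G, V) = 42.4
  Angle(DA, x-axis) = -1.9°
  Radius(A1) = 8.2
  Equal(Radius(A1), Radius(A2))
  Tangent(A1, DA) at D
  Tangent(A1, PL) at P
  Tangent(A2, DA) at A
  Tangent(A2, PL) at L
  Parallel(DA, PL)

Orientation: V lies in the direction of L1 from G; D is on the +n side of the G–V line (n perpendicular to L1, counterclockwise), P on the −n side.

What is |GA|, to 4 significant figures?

43.19

The slot axis is L1's direction at -1.9°, so u = (cos -1.9°, sin -1.9°) = (0.9995, -0.03316) and n = (−sin -1.9°, cos -1.9°) = (0.03316, 0.9995). G is at the origin and V lies 42.4 along u from G, so V = 42.4·u = (42.38, -1.406). Tangency of A1 to both parallel lines with radius 8.2 puts D and P at G ± 8.2·n: D = (0.2719, 8.195), P = (-0.2719, -8.195). Equal radii place A and L the same way about V: A = V + 8.2·n = (42.65, 6.790), L = V − 8.2·n = (42.10, -9.601). Then |GA| = |A − G| = 43.19.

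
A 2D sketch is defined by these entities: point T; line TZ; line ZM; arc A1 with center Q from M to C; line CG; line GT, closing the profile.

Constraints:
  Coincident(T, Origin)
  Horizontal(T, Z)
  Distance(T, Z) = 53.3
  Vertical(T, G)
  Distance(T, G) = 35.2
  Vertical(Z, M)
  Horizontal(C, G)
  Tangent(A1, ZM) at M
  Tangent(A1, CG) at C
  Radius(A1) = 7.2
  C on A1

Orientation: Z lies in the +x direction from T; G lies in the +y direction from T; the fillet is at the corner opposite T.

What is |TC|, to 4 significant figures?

58.00

T is at the origin; T and Z share the same y with |TZ| = 53.3 and Z on the +x side, so Z = (53.30, 0.000). T and G share the same x with |TG| = 35.2 and G on the +y side, so G = (0.000, 35.20). The virtual corner opposite T is at (53.30, 35.20). A1 meets ZM tangentially, so QM is at right angles to ZM and A1 meets CG tangentially, so QC is at right angles to CG, with radius 7.2, so the center Q sits 7.2 in from both sides at Q = (46.10, 28.00). That places the tangent points at M = (53.30, 28.00) on ZM and C = (46.10, 35.20) on CG. Then |TC| = |C − T| = 58.00.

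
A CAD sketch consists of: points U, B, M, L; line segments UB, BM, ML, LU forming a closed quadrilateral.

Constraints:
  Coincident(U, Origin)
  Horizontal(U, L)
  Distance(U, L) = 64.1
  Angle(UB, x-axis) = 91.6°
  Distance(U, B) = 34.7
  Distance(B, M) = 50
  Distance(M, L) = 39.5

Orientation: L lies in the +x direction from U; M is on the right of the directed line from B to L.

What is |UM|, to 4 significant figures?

26.55

Checks: |BM| = 50.00 ✓; |ML| = 39.50 ✓.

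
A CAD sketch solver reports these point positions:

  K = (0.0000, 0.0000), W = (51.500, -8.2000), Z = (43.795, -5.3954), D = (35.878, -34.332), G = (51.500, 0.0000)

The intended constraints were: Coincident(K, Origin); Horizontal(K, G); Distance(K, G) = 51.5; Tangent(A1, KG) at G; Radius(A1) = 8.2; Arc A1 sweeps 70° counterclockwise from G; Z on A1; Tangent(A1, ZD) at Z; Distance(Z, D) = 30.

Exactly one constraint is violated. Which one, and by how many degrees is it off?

Tangent(A1, ZD) at Z — off by 4.70°.

K = (0.00, 0.00) ✓; K.y = 0.00, G.y = 0.00 ✓; |KG| = 51.50 ✓; ∠(WG, GK) = 90.00° ✓; |WG| = 8.200 ✓; bearing(W→Z) − bearing(W→G) = 70.00° ✓; |WZ| = 8.200 ✓; ∠(WZ, ZD) = 85.30° ✗; |ZD| = 30.00 ✓.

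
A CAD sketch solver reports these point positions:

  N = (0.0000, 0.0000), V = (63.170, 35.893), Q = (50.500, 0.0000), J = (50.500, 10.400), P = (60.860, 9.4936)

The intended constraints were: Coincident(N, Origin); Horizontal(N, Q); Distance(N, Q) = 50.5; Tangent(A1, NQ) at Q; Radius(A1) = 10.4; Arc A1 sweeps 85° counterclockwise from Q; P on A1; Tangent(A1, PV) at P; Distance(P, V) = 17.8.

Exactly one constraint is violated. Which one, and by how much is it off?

Distance(P, V) = 17.8 — off by 8.70.

N = (0.00, 0.00) ✓; N.y = 0.00, Q.y = 0.00 ✓; |NQ| = 50.50 ✓; ∠(JQ, QN) = 90.00° ✓; |JQ| = 10.40 ✓; bearing(J→P) − bearing(J→Q) = 85.00° ✓; |JP| = 10.40 ✓; ∠(JP, PV) = 90.00° ✓; |PV| = 26.50 ✗.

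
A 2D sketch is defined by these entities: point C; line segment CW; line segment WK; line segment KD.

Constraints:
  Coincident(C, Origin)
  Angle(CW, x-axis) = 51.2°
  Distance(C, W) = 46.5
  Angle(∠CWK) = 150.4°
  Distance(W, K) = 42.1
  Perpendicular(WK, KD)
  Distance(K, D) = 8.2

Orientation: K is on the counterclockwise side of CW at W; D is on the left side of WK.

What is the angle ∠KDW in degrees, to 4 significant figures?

78.98°

C is at the origin; CW runs at 51.2° with length 46.5, so W = 46.5·(cos 51.2°, sin 51.2°) = (29.14, 36.24). ∠CWK = 150.4°, so WK runs at 51.2° + (180° − 150.4°) = 80.80° from the x-axis; with |WK| = 42.1, K = W + 42.1·(cos 80.80°, sin 80.80°) = (35.87, 77.80). The perpendicularity gives KD at right angles to WK; with |KD| = 8.2 on the left of WK, D = K + 8.2·(-0.9871, 0.1599) = (27.77, 79.11). Then cos ∠KDW = DK·DW / (|DK||DW|), giving 78.98°.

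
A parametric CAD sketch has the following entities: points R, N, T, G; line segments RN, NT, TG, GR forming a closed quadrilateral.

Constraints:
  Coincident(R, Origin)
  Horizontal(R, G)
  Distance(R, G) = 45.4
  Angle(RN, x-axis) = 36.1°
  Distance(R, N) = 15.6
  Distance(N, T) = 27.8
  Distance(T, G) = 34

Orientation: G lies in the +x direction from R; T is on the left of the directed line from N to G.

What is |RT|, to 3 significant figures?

43.1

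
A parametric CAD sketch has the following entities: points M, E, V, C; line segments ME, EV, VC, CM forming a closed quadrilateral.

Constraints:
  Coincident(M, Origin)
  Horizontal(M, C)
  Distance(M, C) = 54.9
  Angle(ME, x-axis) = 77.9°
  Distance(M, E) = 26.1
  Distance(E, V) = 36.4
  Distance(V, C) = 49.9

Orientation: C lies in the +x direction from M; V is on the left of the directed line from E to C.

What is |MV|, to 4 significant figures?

58.14

Checks: |EV| = 36.40 ✓; |VC| = 49.90 ✓.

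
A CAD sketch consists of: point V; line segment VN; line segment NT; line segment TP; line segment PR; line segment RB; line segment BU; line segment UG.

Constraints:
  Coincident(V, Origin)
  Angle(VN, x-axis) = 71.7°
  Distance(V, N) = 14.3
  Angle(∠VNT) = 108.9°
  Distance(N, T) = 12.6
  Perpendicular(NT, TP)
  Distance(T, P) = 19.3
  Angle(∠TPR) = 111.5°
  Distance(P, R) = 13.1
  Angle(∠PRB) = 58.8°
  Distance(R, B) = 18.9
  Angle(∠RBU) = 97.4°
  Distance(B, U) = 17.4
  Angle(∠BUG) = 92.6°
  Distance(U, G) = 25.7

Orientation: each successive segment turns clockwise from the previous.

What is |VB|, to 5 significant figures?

11.516

V is at the origin; VN runs at 71.7° with length 14.3, so N = (4.4901, 13.577). ∠VNT = 108.9° gives NT at 0.60000° from the x-axis; with |NT| = 12.6, T = (17.089, 13.709). NT ⟂ TP, so TP runs at -89.400°; with |TP| = 19.3, P = (17.292, -5.5902). ∠TPR = 111.5° gives PR at -157.90° from the x-axis; with |PR| = 13.1, R = (5.1540, -10.519). ∠PRB = 58.8° gives RB at 80.900° from the x-axis; with |RB| = 18.9, B = (8.1432, 8.1434). Then |VB| = |B − V| = 11.516.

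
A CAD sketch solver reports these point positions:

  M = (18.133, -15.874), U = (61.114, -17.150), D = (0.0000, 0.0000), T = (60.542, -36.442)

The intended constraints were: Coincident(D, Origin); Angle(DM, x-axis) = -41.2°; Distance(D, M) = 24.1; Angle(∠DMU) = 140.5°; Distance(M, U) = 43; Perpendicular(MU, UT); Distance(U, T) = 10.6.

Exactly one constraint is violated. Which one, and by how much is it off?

Distance(U, T) = 10.6 — off by 8.70.

D = (0.00, 0.00) ✓; DM at -41.20° ✓; |DM| = 24.10 ✓; ∠DMU = 140.5° ✓; |MU| = 43.00 ✓; ∠(MU, UT) = 90.00° ✓; |UT| = 19.30 ✗.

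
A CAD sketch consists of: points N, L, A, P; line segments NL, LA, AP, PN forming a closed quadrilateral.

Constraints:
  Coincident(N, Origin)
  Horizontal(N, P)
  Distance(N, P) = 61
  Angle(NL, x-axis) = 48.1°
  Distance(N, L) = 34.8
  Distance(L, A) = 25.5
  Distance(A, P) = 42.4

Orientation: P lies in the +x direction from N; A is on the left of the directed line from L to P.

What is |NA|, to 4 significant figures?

59.69

Checks: NL at 48.10° ✓; |LA| = 25.50 ✓; |AP| = 42.40 ✓.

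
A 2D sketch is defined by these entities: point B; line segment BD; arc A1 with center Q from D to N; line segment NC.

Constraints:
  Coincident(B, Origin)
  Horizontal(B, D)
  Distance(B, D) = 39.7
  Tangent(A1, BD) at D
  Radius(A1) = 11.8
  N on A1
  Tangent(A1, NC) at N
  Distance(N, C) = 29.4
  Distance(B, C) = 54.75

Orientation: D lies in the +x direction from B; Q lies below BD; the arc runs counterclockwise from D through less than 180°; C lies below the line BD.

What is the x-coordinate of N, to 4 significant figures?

28.13

Checks: B = (0.00, 0.00) ✓; |QN| = 11.80 ✓; ∠(QN, NC) = 90.00° ✓; |NC| = 29.40 ✓; |BC| = 54.75 ✓.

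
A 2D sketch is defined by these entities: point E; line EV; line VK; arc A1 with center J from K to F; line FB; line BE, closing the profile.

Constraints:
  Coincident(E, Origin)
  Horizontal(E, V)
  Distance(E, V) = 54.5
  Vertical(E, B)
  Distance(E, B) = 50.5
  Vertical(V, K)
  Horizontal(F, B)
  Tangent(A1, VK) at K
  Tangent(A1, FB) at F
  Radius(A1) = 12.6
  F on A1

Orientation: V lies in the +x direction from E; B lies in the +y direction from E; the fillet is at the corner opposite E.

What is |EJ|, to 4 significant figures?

56.50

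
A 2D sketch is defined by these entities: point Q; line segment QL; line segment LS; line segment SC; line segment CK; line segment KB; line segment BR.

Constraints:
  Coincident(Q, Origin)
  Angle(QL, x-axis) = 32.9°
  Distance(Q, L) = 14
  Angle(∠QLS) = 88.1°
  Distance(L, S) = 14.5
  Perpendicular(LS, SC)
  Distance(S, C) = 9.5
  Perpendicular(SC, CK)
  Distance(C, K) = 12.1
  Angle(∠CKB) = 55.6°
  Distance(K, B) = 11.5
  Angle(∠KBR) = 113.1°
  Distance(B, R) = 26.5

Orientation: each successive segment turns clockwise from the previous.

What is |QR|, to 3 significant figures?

35.5

∠CKB = 55.6° gives KB at -3.40° from the x-axis; with |KB| = 11.5, B = (16.3, -0.0276). ∠KBR = 113.1° gives BR at -70.3° from the x-axis; with |BR| = 26.5, R = (25.3, -25.0). Then |QR| = |R − Q| = 35.5.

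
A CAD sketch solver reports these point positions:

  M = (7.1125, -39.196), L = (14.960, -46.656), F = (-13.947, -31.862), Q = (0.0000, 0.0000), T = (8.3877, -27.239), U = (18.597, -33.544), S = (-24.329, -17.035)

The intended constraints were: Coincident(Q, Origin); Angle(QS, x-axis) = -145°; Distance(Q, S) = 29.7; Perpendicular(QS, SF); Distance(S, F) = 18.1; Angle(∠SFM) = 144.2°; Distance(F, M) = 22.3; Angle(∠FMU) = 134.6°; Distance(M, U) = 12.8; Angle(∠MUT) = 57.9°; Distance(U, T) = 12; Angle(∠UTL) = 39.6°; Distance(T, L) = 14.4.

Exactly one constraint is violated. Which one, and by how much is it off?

Distance(T, L) = 14.4 — off by 6.10.

Q = (0.00, 0.00) ✓; QS at -145.0° ✓; |QS| = 29.70 ✓; ∠(QS, SF) = 90.00° ✓; |SF| = 18.10 ✓; ∠SFM = 144.2° ✓; |FM| = 22.30 ✓; ∠FMU = 134.6° ✓; |MU| = 12.80 ✓; ∠MUT = 57.90° ✓; |UT| = 12.00 ✓; ∠UTL = 39.60° ✓; |TL| = 20.50 ✗.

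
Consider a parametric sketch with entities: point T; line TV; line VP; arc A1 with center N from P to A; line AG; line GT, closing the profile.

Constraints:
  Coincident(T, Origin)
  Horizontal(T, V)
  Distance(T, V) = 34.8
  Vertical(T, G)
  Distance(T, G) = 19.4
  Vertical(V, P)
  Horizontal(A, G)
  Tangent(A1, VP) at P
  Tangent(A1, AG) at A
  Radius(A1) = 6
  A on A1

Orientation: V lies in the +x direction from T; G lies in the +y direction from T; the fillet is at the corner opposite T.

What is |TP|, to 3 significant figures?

37.3

The virtual corner opposite T is at (34.8, 19.4). The tangent condition forces NP to be normal to VP and since A1 is tangent to AG there, NA ⟂ AG, with radius 6.0, so the center N sits 6.0 in from both sides at N = (28.8, 13.4). That places the tangent points at P = (34.8, 13.4) on VP and A = (28.8, 19.4) on AG. Then |TP| = |P − T| = 37.3.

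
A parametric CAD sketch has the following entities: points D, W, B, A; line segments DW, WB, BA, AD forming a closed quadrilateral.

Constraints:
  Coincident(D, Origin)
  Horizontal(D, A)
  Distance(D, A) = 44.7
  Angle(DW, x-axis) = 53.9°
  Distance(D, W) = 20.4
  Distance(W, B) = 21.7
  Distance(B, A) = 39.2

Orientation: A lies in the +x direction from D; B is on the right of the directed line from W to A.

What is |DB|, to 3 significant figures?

7.16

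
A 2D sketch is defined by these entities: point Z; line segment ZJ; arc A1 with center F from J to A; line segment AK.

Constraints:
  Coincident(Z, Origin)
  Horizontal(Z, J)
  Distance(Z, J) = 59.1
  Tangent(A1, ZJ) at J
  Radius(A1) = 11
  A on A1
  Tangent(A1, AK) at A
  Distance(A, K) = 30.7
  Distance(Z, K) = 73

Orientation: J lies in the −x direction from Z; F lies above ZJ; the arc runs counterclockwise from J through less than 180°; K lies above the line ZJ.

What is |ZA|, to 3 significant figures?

50.8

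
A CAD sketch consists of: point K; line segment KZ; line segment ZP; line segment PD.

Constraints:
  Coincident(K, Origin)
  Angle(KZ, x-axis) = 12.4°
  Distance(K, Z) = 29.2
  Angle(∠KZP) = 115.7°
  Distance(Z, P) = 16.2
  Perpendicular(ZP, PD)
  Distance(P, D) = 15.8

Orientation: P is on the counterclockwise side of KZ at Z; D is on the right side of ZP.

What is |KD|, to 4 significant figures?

51.05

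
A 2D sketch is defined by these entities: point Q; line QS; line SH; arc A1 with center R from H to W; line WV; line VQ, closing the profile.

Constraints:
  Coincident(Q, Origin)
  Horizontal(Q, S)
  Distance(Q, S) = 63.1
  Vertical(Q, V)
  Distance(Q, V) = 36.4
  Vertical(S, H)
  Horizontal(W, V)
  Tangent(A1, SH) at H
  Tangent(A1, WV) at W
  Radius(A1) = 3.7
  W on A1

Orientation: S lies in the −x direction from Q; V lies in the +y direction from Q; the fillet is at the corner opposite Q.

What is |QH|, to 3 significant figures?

71.1

Q is at the origin; Q and S share the same y with |QS| = 63.1 and S on the −x side, so S = (-63.1, 0.00). QV is vertical with |QV| = 36.4 and V on the +y side, so V = (0.00, 36.4). The virtual corner opposite Q is at (-63.1, 36.4). A1 meets SH tangentially, so RH is at right angles to SH and tangency of A1 to WV means the radius RW is perpendicular to WV, with radius 3.7, so the center R sits 3.7 in from both sides at R = (-59.4, 32.7). That places the tangent points at H = (-63.1, 32.7) on SH and W = (-59.4, 36.4) on WV. Then |QH| = |H − Q| = 71.1.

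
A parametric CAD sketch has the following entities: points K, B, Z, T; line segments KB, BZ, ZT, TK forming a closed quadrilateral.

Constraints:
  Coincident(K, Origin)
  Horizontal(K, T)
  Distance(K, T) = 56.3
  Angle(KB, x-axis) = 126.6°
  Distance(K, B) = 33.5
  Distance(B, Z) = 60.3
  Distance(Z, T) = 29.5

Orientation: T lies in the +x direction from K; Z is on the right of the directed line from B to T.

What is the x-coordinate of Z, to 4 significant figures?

28.29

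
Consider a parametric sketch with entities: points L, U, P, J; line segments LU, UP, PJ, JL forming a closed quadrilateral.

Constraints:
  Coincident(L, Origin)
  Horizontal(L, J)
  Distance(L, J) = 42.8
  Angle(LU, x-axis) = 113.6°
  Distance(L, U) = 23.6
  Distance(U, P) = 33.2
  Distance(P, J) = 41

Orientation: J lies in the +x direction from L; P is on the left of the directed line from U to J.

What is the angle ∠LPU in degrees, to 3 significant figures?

35.5°

L is at the origin; LJ is horizontal with |LJ| = 42.8 and J in +x, so J = (42.8, 0). LU runs at 113.6° with |LU| = 23.6, so U = (-9.45, 21.6). P is determined by |UP| = 33.2 and |PJ| = 41.0 together: it lies at the intersection of circle(U, 33.2) and circle(J, 41.0). With |UJ| = 56.5, the foot of the radical line on UJ is 23.2 from U and the perpendicular offset is √(33.2² − 23.2²) = 23.8. Taking the left-of-UJ solution: P = (21.0, 34.8).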